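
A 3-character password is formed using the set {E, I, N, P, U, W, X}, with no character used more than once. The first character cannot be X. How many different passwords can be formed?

The first character has 7−1 = 6 choices (anything except X).
The remaining 2 characters are filled from the other 6 symbols without repetition: 6 × 5 = 30.
Total: 6 × 30 = 180.

180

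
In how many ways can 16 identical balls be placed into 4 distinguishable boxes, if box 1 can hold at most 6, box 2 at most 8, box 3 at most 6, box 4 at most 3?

Ignoring the caps, the number of non-negative solutions to x_1+…+x_4 = 16 is C(19,3) = 969.
Subtract solutions that violate a single cap (substitute x_i' = x_i − (cap_i+1)): x_1 ≥ 7 gives C(12,3) = 220; x_2 ≥ 9 gives C(10,3) = 120; x_3 ≥ 7 gives C(12,3) = 220; x_4 ≥ 4 gives C(15,3) = 455. Together 1015.
Add back pairs where two caps are both exceeded: 1 + 10 + 56 + 1 + 20 + 56 = 144.
By inclusion–exclusion the count is 969 − 1015 + 144 = 98.

98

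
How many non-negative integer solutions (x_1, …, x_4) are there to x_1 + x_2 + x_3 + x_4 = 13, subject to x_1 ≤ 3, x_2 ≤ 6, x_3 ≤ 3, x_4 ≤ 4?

Without the upper bounds there are C(16,3) = 560 ways to split 13 among 4 variables.
Subtract solutions that violate a single cap (substitute x_i' = x_i − (cap_i+1)): x_1 ≥ 4 gives C(12,3) = 220; x_2 ≥ 7 gives C(9,3) = 84; x_3 ≥ 4 gives C(12,3) = 220; x_4 ≥ 5 gives C(11,3) = 165. Together 689.
Add back pairs where two caps are both exceeded: 10 + 56 + 35 + 10 + 4 + 35 = 150.
Subtract triples: 0 + 0 + 1 + 0 = 1.
By inclusion–exclusion the count is 560 − 689 + 150 − 1 = 20.

20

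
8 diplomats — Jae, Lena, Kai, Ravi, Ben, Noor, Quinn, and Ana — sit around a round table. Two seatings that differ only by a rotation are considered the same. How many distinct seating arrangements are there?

Seat Jae anywhere (absorbing the rotational symmetry), then permute the other 7: (7)! = 5040.

5040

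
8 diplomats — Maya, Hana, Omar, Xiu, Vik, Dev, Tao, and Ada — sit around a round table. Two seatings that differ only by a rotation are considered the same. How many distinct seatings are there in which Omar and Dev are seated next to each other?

Glue Omar and Dev into a block (2 internal orders). Seating 7 units around a circle gives (6)! arrangements.
So 2 × (6)! = 2 × 720 = 1440.

1440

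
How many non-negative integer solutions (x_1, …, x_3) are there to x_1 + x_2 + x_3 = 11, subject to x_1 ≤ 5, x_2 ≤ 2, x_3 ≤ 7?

By stars and bars, unrestricted non-negative solutions to x_1+…+x_3 = 11 number C(11+2,2) = 78.
Subtract solutions that violate a single cap (substitute x_i' = x_i − (cap_i+1)): x_1 ≥ 6 gives C(7,2) = 21; x_2 ≥ 3 gives C(10,2) = 45; x_3 ≥ 8 gives C(5,2) = 10. Together 76.
Add back pairs where two caps are both exceeded: 6 + 0 + 1 = 7.
By inclusion–exclusion the count is 78 − 76 + 7 = 9.

9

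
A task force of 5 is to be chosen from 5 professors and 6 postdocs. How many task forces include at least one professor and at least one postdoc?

455

Total 5-person selections from all 11: C(11,5) = 462.
Selections missing a whole group: no professors → C(6,5) = 6; no postdocs → C(5,5) = 1.
Both groups omitted at once is impossible, so 462 − 7 = 455.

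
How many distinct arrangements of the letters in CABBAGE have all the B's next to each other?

Treat the 2 copies of B as a single block. The multiset to arrange is then {BB, A, A, C, E, G}, 6 items in all.
That gives (6)!/(2!) = 360 arrangements.

360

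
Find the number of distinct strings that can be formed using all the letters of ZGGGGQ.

30

Letter multiplicities in ZGGGGQ: G×4, Q×1, Z×1.
So there are 6! / (4!) = 30 distinguishable arrangements.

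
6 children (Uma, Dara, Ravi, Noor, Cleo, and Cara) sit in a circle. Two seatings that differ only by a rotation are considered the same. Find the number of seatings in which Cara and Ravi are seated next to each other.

48

Glue Cara and Ravi into a block (2 internal orders). Seating 5 units around a circle gives (4)! arrangements.
So 2 × (4)! = 2 × 24 = 48.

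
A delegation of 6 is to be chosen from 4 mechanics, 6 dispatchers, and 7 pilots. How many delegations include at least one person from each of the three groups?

9996

With no constraint there are C(17,6) = 12376 possible selections.
Subtract selections that omit an entire group: no mechanics → C(13,6) = 1716; no dispatchers → C(11,6) = 462; no pilots → C(10,6) = 210.
Add back selections omitting two groups (i.e. drawn from a single group): C(4,6) + C(6,6) + C(7,6) = 8.
By inclusion–exclusion: 12376 − 2388 + 8 = 9996.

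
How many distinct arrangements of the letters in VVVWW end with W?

Fix W in the last position and arrange the remaining 4 letters.
Those 4 letters have V appearing 3 times, giving (4)!/(3!) = 4.

4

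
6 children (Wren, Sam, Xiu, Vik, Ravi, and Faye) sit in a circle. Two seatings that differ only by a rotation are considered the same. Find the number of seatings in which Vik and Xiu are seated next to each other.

48

Glue Vik and Xiu into a block (2 internal orders). Seating 5 units around a circle gives (4)! arrangements.
So 2 × (4)! = 2 × 24 = 48.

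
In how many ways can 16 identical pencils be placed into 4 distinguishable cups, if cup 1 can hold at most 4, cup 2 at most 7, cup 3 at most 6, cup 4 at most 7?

By stars and bars, unrestricted non-negative solutions to x_1+…+x_4 = 16 number C(16+3,3) = 969.
Subtract solutions that violate a single cap (substitute x_i' = x_i − (cap_i+1)): x_1 ≥ 5 gives C(14,3) = 364; x_2 ≥ 8 gives C(11,3) = 165; x_3 ≥ 7 gives C(12,3) = 220; x_4 ≥ 8 gives C(11,3) = 165. Together 914.
Add back pairs where two caps are both exceeded: 20 + 35 + 20 + 4 + 1 + 4 = 84.
By inclusion–exclusion the count is 969 − 914 + 84 = 139.

139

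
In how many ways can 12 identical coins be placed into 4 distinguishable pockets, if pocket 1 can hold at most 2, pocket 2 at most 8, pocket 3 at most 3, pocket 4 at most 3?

Without the upper bounds there are C(15,3) = 455 ways to split 12 among 4 pockets.
Subtract solutions that violate a single cap (substitute x_i' = x_i − (cap_i+1)): x_1 ≥ 3 gives C(12,3) = 220; x_2 ≥ 9 gives C(6,3) = 20; x_3 ≥ 4 gives C(11,3) = 165; x_4 ≥ 4 gives C(11,3) = 165. Together 570.
Add back pairs where two caps are both exceeded: 1 + 56 + 56 + 0 + 0 + 35 = 148.
Subtract triples: 0 + 0 + 4 + 0 = 4.
By inclusion–exclusion the count is 455 − 570 + 148 − 4 = 29.

29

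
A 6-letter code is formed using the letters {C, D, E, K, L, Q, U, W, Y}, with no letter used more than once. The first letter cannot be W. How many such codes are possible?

53760

The first letter has 9−1 = 8 choices (anything except W).
The remaining 5 letters are filled from the other 8 symbols without repetition: 8 × 7 × 6 × 5 × 4 = 6720.
Total: 8 × 6720 = 53760.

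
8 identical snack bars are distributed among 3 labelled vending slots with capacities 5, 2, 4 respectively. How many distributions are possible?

By stars and bars, unrestricted non-negative solutions to x_1+…+x_3 = 8 number C(8+2,2) = 45.
Subtract solutions that violate a single cap (substitute x_i' = x_i − (cap_i+1)): x_1 ≥ 6 gives C(4,2) = 6; x_2 ≥ 3 gives C(7,2) = 21; x_3 ≥ 5 gives C(5,2) = 10. Together 37.
Add back pairs where two caps are both exceeded: 0 + 0 + 1 = 1.
By inclusion–exclusion the count is 45 − 37 + 1 = 9.

9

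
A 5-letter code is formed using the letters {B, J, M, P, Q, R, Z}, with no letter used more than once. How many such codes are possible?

Choose and order 5 of the 7 symbols: the first letter has 7 options, the next 6, and so on down to 3.
That product is 7 × 6 × 5 × 4 × 3 = 2520.

2520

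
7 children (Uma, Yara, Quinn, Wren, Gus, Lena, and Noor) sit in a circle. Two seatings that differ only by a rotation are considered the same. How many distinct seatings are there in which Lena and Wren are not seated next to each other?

Without the restriction there are (6)! = 720 seatings.
Those with Lena next to Wren: fuse the pair into one unit and seat 6 units around a circle — 2·(5)! = 240.
Subtracting, 720 − 240 = 480.

480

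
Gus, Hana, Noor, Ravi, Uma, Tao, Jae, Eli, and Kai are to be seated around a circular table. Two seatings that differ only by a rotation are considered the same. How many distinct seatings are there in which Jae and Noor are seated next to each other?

Glue Jae and Noor into a block (2 internal orders). Seating 8 units around a circle gives (7)! arrangements.
So 2 × (7)! = 2 × 5040 = 10080.

10080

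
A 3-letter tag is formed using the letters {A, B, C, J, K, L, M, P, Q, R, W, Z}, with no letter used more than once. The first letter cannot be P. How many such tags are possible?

1210

The first letter has 12−1 = 11 choices (anything except P).
The remaining 2 letters are filled from the other 11 symbols without repetition: 11 × 10 = 110.
Total: 11 × 110 = 1210.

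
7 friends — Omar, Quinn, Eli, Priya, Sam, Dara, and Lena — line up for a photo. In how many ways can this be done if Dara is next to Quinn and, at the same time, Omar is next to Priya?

Treat {Dara,Quinn} as one block (2 orders) and {Omar,Priya} as another (2 orders).
That leaves 5 units to arrange: 2 × 2 × 5! = 4 × 120 = 480.

480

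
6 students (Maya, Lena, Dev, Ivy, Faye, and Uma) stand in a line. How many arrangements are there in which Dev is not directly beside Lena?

There are 6! = 720 arrangements in all. If Dev and Lena are adjacent, merging them into one block gives 2·(5)! = 240 arrangements.
So 720 − 240 = 480 arrangements keep them apart.

480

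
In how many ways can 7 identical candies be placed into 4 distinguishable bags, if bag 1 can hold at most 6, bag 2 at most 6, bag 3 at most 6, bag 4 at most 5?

Ignoring the caps, the number of non-negative solutions to x_1+…+x_4 = 7 is C(10,3) = 120.
Subtract solutions that violate a single cap (substitute x_i' = x_i − (cap_i+1)): x_1 ≥ 7 gives C(3,3) = 1; x_2 ≥ 7 gives C(3,3) = 1; x_3 ≥ 7 gives C(3,3) = 1; x_4 ≥ 6 gives C(4,3) = 4. Together 7.
No two caps can be exceeded simultaneously, so the pair terms are all 0.
By inclusion–exclusion the count is 120 − 7 + 0 = 113.

113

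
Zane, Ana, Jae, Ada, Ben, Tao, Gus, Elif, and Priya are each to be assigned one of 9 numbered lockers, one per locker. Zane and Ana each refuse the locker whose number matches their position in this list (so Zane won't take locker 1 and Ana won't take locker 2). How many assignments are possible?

287280

Let Aᵢ (for i ∈ {1, 2}) be the placements that put person i in their forbidden locker. Any j of these fix j positions, leaving (9−j)! ways to fill the rest, and there are C(2,j) ways to pick which j.
By inclusion–exclusion, the number of valid placements is Σ_{j=0}^{2} (−1)^j C(2,j)·(9−j)!.
Computing: 362880 − 80640 + 5040 = 287280.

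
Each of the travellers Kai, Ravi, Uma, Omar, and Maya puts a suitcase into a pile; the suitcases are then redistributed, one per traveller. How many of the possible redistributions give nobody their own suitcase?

44

This is the derangement count D_5: permutations of 5 items with no fixed point.
By inclusion–exclusion this is Σ_{j=0}^{5} (−1)^j C(5,j)·(5−j)!.
Computing: 120 − 120 + 60 − 20 + 5 − 1 = 44.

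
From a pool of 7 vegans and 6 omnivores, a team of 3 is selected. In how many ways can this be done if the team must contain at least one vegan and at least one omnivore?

With no constraint there are C(13,3) = 286 possible selections.
Selections missing a whole group: no vegans → C(6,3) = 20; no omnivores → C(7,3) = 35.
Both groups omitted at once is impossible, so 286 − 55 = 231.

231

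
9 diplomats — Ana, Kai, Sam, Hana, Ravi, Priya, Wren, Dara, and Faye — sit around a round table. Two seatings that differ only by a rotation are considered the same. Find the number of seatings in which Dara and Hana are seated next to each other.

10080

Glue Dara and Hana into a block (2 internal orders). Seating 8 units around a circle gives (7)! arrangements.
So 2 × (7)! = 2 × 5040 = 10080.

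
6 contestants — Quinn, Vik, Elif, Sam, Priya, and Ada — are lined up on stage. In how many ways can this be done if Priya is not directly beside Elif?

Of the 6! = 720 arrangements, those with Priya and Elif adjacent number 2 × 5! = 240 (treat the pair as a block with 2 internal orders).
So 720 − 240 = 480 arrangements keep them apart.

480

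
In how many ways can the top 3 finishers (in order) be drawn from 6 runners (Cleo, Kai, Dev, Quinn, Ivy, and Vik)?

120

There are 6 choices for 1st place, 5 for 2nd, and 4 for 3rd.
That gives 6 × 5 × 4 = 120.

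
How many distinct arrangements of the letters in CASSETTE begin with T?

1260

With the first slot taken by T, it remains to arrange the other 7 letters (CASSETE).
Those 7 letters have E appearing twice and S appearing twice, giving (7)!/(2!·2!) = 1260.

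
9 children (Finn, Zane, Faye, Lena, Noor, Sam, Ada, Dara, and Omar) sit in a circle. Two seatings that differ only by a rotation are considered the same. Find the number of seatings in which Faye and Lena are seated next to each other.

10080

Treat {Faye, Lena} as one unit (2 internal orders) and seat the resulting 8 units around the table: (7)! circular arrangements.
So 2 × (7)! = 2 × 5040 = 10080.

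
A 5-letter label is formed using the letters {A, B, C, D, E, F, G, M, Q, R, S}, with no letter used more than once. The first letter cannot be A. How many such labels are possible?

50400

The first letter has 11−1 = 10 choices (anything except A).
The remaining 4 letters are filled from the other 10 symbols without repetition: 10 × 9 × 8 × 7 = 5040.
Total: 10 × 5040 = 50400.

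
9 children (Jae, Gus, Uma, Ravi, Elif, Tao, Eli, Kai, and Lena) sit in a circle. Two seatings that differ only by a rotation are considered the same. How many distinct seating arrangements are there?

Seat Jae anywhere (absorbing the rotational symmetry), then permute the other 8: (8)! = 40320.

40320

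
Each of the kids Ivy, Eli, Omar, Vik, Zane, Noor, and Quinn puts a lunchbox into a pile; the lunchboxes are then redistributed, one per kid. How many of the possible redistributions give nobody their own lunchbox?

1854

Count assignments avoiding every fixed point. For any j of the 7 kids fixed to their own lunchbox, the other 7−j can be arranged in (7−j)! ways.
By inclusion–exclusion this is Σ_{j=0}^{7} (−1)^j C(7,j)·(7−j)!.
Computing: 5040 − 5040 + 2520 − 840 + 210 − 42 + 7 − 1 = 1854.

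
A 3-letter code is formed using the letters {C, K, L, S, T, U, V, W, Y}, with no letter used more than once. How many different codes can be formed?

504

Choose and order 3 of the 9 symbols: the first letter has 9 options, the next 8, then 7.
9 × 8 × 7 = 504.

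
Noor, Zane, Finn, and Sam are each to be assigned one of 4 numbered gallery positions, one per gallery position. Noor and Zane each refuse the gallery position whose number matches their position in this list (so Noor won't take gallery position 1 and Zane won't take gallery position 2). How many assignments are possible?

14

Let Aᵢ (for i ∈ {1, 2}) be the placements that put person i in their forbidden gallery position. Any j of these fix j positions, leaving (4−j)! ways to fill the rest, and there are C(2,j) ways to pick which j.
By inclusion–exclusion, the number of valid placements is Σ_{j=0}^{2} (−1)^j C(2,j)·(4−j)!.
Computing: 24 − 12 + 2 = 14.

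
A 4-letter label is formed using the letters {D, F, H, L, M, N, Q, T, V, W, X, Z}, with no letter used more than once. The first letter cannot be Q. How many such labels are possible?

The first letter has 12−1 = 11 choices (anything except Q).
The remaining 3 letters are filled from the other 11 symbols without repetition: 11 × 10 × 9 = 990.
Total: 11 × 990 = 10890.

10890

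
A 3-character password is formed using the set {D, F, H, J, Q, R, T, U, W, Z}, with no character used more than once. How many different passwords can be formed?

720

Choose and order 3 of the 10 symbols: the first character has 10 options, the next 9, then 8.
That product is 10 × 9 × 8 = 720.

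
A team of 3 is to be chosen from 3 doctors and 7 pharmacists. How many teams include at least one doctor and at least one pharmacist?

84

Unrestricted: C(10,3) = 120 ways to pick any 3 of the 10.
Subtract selections that omit an entire group: no doctors → C(7,3) = 35; no pharmacists → C(3,3) = 1.
Both groups omitted at once is impossible, so 120 − 36 = 84.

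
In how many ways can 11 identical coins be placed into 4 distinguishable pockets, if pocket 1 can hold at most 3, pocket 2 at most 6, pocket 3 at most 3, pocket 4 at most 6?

Ignoring the caps, the number of non-negative solutions to x_1+…+x_4 = 11 is C(14,3) = 364.
Subtract solutions that violate a single cap (substitute x_i' = x_i − (cap_i+1)): x_1 ≥ 4 gives C(10,3) = 120; x_2 ≥ 7 gives C(7,3) = 35; x_3 ≥ 4 gives C(10,3) = 120; x_4 ≥ 7 gives C(7,3) = 35. Together 310.
Add back pairs where two caps are both exceeded: 1 + 20 + 1 + 1 + 0 + 1 = 24.
By inclusion–exclusion the count is 364 − 310 + 24 = 78.

78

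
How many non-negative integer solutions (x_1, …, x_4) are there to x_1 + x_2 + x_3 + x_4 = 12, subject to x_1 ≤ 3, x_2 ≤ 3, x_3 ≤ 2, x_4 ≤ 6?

By stars and bars, unrestricted non-negative solutions to x_1+…+x_4 = 12 number C(12+3,3) = 455.
Subtract solutions that violate a single cap (substitute x_i' = x_i − (cap_i+1)): x_1 ≥ 4 gives C(11,3) = 165; x_2 ≥ 4 gives C(11,3) = 165; x_3 ≥ 3 gives C(12,3) = 220; x_4 ≥ 7 gives C(8,3) = 56. Together 606.
Add back pairs where two caps are both exceeded: 35 + 56 + 4 + 56 + 4 + 10 = 165.
Subtract triples: 4 + 0 + 0 + 0 = 4.
By inclusion–exclusion the count is 455 − 606 + 165 − 4 = 10.

10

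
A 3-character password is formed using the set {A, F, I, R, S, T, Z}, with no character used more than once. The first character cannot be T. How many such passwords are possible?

180

The first character has 7−1 = 6 choices (anything except T).
The remaining 2 characters are filled from the other 6 symbols without repetition: 6 × 5 = 30.
Total: 6 × 30 = 180.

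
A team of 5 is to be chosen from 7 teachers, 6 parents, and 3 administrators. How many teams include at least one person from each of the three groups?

2730

With no constraint there are C(16,5) = 4368 possible selections.
Subtract selections that omit an entire group: no teachers → C(9,5) = 126; no parents → C(10,5) = 252; no administrators → C(13,5) = 1287.
Add back selections omitting two groups (i.e. drawn from a single group): C(7,5) + C(6,5) + C(3,5) = 27.
By inclusion–exclusion: 4368 − 1665 + 27 = 2730.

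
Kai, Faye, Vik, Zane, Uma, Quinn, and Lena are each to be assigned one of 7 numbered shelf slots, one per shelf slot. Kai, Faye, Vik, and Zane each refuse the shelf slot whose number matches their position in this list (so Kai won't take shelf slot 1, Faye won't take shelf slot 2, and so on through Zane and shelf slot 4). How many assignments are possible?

Let Aᵢ (for 1 ≤ i ≤ 4) be the placements that put person i in their forbidden shelf slot. Any j of these fix j positions, leaving (7−j)! ways to fill the rest, and there are C(4,j) ways to pick which j.
By inclusion–exclusion, the number of valid placements is Σ_{j=0}^{4} (−1)^j C(4,j)·(7−j)!.
Computing: 5040 − 2880 + 720 − 96 + 6 = 2790.

2790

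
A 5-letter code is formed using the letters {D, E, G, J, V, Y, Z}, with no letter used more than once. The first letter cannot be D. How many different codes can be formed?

2160

The first letter has 7−1 = 6 choices (anything except D).
The remaining 4 letters are filled from the other 6 symbols without repetition: 6 × 5 × 4 × 3 = 360.
Total: 6 × 360 = 2160.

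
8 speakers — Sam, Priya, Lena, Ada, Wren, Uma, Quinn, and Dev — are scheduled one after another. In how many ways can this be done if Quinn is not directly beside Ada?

30240

Of the 8! = 40320 arrangements, those with Quinn and Ada adjacent number 2 × 7! = 10080 (treat the pair as a block with 2 internal orders).
So 40320 − 10080 = 30240 arrangements keep them apart.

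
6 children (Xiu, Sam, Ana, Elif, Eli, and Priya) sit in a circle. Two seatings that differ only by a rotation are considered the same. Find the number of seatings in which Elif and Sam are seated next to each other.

Glue Elif and Sam into a block (2 internal orders). Seating 5 units around a circle gives (4)! arrangements.
So 2 × (4)! = 2 × 24 = 48.

48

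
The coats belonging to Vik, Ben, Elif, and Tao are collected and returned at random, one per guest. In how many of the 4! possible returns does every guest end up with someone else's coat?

9

Count assignments avoiding every fixed point. For any j of the 4 guests fixed to their own coat, the other 4−j can be arranged in (4−j)! ways.
By inclusion–exclusion this is Σ_{j=0}^{4} (−1)^j C(4,j)·(4−j)!.
Computing: 24 − 24 + 12 − 4 + 1 = 9.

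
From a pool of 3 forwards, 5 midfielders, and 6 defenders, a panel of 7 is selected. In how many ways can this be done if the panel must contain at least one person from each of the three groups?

3058

Unrestricted: C(14,7) = 3432 ways to pick any 7 of the 14.
Selections missing a whole group: no forwards → C(11,7) = 330; no midfielders → C(9,7) = 36; no defenders → C(8,7) = 8.
Add back selections omitting two groups (i.e. drawn from a single group): C(3,7) + C(5,7) + C(6,7) = 0.
By inclusion–exclusion: 3432 − 374 + 0 = 3058.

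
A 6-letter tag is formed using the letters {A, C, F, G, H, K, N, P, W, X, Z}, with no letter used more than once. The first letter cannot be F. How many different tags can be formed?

The first letter has 11−1 = 10 choices (anything except F).
The remaining 5 letters are filled from the other 10 symbols without repetition: 10 × 9 × 8 × 7 × 6 = 30240.
Total: 10 × 30240 = 302400.

302400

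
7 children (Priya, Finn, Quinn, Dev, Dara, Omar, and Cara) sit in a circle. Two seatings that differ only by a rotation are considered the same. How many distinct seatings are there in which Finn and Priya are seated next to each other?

240

Treat {Finn, Priya} as one unit (2 internal orders) and seat the resulting 6 units around the table: (5)! circular arrangements.
So 2 × (5)! = 2 × 120 = 240.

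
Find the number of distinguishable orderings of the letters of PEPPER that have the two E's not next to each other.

There are 6!/(3!·2!) = 60 arrangements of PEPPER in total.
If the two E's are adjacent, glue them into one block, leaving 5 items to arrange: (5)!/(3!) = 20 ways.
Hence 60 − 20 = 40.

40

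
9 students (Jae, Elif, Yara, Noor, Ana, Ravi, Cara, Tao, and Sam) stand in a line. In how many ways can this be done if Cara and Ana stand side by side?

80640

Place the 7 others and the Cara-Ana pair as 8 objects in a line; the pair has 2 internal arrangements.
So the count is 2·(8)! = 80640.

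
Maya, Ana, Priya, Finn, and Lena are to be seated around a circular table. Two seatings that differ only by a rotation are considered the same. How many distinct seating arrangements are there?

Around a circle, 5 distinct people have 5!/5 = (4)! = 24 rotationally distinct seatings.

24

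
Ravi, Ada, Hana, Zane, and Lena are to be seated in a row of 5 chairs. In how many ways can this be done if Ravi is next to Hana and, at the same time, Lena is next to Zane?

24

Treat {Ravi,Hana} as one block (2 orders) and {Lena,Zane} as another (2 orders).
That leaves 3 units to arrange: 2 × 2 × 3! = 4 × 6 = 24.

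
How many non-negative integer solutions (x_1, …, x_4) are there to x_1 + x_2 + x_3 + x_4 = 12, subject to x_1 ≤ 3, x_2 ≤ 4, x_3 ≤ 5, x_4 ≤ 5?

Ignoring the caps, the number of non-negative solutions to x_1+…+x_4 = 12 is C(15,3) = 455.
Subtract solutions that violate a single cap (substitute x_i' = x_i − (cap_i+1)): x_1 ≥ 4 gives C(11,3) = 165; x_2 ≥ 5 gives C(10,3) = 120; x_3 ≥ 6 gives C(9,3) = 84; x_4 ≥ 6 gives C(9,3) = 84. Together 453.
Add back pairs where two caps are both exceeded: 20 + 10 + 10 + 4 + 4 + 1 = 49.
By inclusion–exclusion the count is 455 − 453 + 49 = 51.

51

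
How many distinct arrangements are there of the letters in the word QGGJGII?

420

QGGJGII has 7 letters with G appearing 3 times and I appearing twice.
Dividing 7! = 5040 by 3!·2! = 12 for the repeated letters gives 420.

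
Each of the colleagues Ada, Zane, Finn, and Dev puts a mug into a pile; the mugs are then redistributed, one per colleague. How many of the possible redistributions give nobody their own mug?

9

Let Aᵢ be the assignments in which colleague i gets their own mug. We want the size of the complement of A₁∪…∪A_4.
By inclusion–exclusion this is Σ_{j=0}^{4} (−1)^j C(4,j)·(4−j)!.
Computing: 24 − 24 + 12 − 4 + 1 = 9.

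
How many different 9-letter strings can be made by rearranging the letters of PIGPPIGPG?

1260

PIGPPIGPG has 9 letters with G appearing 3 times, I appearing twice, and P appearing 4 times.
The number of distinct arrangements is 9!/(4!·3!·2!) = 362880/288 = 1260.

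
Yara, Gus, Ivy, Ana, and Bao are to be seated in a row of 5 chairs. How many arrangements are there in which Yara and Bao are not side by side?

There are 5! = 120 arrangements in all. If Yara and Bao are adjacent, merging them into one block gives 2·(4)! = 48 arrangements.
Complementary counting: 120 − 48 = 72.

72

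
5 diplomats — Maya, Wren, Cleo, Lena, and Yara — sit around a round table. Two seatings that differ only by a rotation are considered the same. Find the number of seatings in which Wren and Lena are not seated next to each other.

Without the restriction there are (4)! = 24 seatings.
Those with Wren next to Lena: fuse the pair into one unit and seat 4 units around a circle — 2·(3)! = 12.
Subtracting, 24 − 12 = 12.

12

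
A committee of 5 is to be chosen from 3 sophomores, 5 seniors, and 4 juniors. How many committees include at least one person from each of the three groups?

590

Total 5-person selections from all 12: C(12,5) = 792.
Selections missing a whole group: no sophomores → C(9,5) = 126; no seniors → C(7,5) = 21; no juniors → C(8,5) = 56.
Add back selections omitting two groups (i.e. drawn from a single group): C(3,5) + C(5,5) + C(4,5) = 1.
By inclusion–exclusion: 792 − 203 + 1 = 590.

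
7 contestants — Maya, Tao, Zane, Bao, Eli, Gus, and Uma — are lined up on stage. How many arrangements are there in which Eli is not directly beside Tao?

3600

There are 7! = 5040 arrangements in all. If Eli and Tao are adjacent, merging them into one block gives 2·(6)! = 1440 arrangements.
So 5040 − 1440 = 3600 arrangements keep them apart.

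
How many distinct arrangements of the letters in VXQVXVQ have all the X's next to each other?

60

Treat the 2 copies of X as a single block. The multiset to arrange is then {XX, Q, Q, V, V, V}, 6 items in all.
That gives (6)!/(3!·2!) = 60 arrangements.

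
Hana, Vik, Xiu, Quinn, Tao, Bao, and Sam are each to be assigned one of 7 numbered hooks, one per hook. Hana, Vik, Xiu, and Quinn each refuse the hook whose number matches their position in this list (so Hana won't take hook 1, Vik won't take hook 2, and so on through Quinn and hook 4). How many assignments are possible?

2790

Let Aᵢ (for 1 ≤ i ≤ 4) be the placements that put person i in their forbidden hook. Any j of these fix j positions, leaving (7−j)! ways to fill the rest, and there are C(4,j) ways to pick which j.
By inclusion–exclusion, the number of valid placements is Σ_{j=0}^{4} (−1)^j C(4,j)·(7−j)!.
Computing: 5040 − 2880 + 720 − 96 + 6 = 2790.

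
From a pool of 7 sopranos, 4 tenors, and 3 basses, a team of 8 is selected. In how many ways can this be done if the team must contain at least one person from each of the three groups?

2793

With no constraint there are C(14,8) = 3003 possible selections.
Subtract selections that omit an entire group: no sopranos → C(7,8) = 0; no tenors → C(10,8) = 45; no basses → C(11,8) = 165.
Add back selections omitting two groups (i.e. drawn from a single group): C(7,8) + C(4,8) + C(3,8) = 0.
By inclusion–exclusion: 3003 − 210 + 0 = 2793.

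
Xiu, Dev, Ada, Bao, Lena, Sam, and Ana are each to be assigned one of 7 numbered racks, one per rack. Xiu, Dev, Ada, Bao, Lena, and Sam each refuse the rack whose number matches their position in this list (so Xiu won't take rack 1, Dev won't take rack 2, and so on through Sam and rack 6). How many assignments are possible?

Let Aᵢ (for 1 ≤ i ≤ 6) be the placements that put person i in their forbidden rack. Any j of these fix j positions, leaving (7−j)! ways to fill the rest, and there are C(6,j) ways to pick which j.
By inclusion–exclusion, the number of valid placements is Σ_{j=0}^{6} (−1)^j C(6,j)·(7−j)!.
Computing: 5040 − 4320 + 1800 − 480 + 90 − 12 + 1 = 2119.

2119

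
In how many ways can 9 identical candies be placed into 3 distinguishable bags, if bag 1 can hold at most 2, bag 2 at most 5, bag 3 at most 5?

Ignoring the caps, the number of non-negative solutions to x_1+…+x_3 = 9 is C(11,2) = 55.
Subtract solutions that violate a single cap (substitute x_i' = x_i − (cap_i+1)): x_1 ≥ 3 gives C(8,2) = 28; x_2 ≥ 6 gives C(5,2) = 10; x_3 ≥ 6 gives C(5,2) = 10. Together 48.
Add back pairs where two caps are both exceeded: 1 + 1 + 0 = 2.
By inclusion–exclusion the count is 55 − 48 + 2 = 9.

9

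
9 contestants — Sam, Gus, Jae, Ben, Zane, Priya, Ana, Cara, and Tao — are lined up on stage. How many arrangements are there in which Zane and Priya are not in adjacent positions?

There are 9! = 362880 arrangements in all. If Zane and Priya are adjacent, merging them into one block gives 2·(8)! = 80640 arrangements.
Complementary counting: 362880 − 80640 = 282240.

282240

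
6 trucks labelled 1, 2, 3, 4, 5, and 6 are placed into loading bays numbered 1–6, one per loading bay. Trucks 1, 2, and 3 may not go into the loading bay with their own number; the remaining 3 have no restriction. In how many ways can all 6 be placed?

426

Let Aᵢ (for i ∈ {1, 2, 3}) be the placements that put truck i in its forbidden loading bay. Any j of these fix j positions, leaving (6−j)! ways to fill the rest, and there are C(3,j) ways to pick which j.
By inclusion–exclusion, the number of valid placements is Σ_{j=0}^{3} (−1)^j C(3,j)·(6−j)!.
Computing: 720 − 360 + 72 − 6 = 426.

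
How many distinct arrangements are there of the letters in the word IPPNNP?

60

Letter multiplicities in IPPNNP: I×1, N×2, P×3.
So there are 6! / (3!·2!) = 60 distinguishable arrangements.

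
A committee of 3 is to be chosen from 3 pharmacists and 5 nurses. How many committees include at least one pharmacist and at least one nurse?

45

Unrestricted: C(8,3) = 56 ways to pick any 3 of the 8.
Selections missing a whole group: no pharmacists → C(5,3) = 10; no nurses → C(3,3) = 1.
Both groups omitted at once is impossible, so 56 − 11 = 45.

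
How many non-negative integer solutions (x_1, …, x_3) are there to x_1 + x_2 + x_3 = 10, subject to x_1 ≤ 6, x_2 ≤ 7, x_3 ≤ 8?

47

Without the upper bounds there are C(12,2) = 66 ways to split 10 among 3 variables.
Subtract solutions that violate a single cap (substitute x_i' = x_i − (cap_i+1)): x_1 ≥ 7 gives C(5,2) = 10; x_2 ≥ 8 gives C(4,2) = 6; x_3 ≥ 9 gives C(3,2) = 3. Together 19.
No two caps can be exceeded simultaneously, so the pair terms are all 0.
By inclusion–exclusion the count is 66 − 19 + 0 = 47.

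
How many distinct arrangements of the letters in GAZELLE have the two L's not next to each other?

There are 7!/(2!·2!) = 1260 arrangements of GAZELLE in total.
Arrangements with the L's together: treat LL as one letter, giving (6)!/(2!) = 360.
Subtracting, 1260 − 360 = 900 arrangements keep the L's apart.

900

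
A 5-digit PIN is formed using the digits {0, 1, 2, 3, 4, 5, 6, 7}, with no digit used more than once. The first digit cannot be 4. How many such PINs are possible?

5880

The first digit has 8−1 = 7 choices (anything except 4).
The remaining 4 digits are filled from the other 7 symbols without repetition: 7 × 6 × 5 × 4 = 840.
Total: 7 × 840 = 5880.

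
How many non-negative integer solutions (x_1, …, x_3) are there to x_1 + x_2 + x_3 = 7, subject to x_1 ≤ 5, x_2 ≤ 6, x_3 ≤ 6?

Without the upper bounds there are C(9,2) = 36 ways to split 7 among 3 variables.
Subtract solutions that violate a single cap (substitute x_i' = x_i − (cap_i+1)): x_1 ≥ 6 gives C(3,2) = 3; x_2 ≥ 7 gives C(2,2) = 1; x_3 ≥ 7 gives C(2,2) = 1. Together 5.
No two caps can be exceeded simultaneously, so the pair terms are all 0.
By inclusion–exclusion the count is 36 − 5 + 0 = 31.

31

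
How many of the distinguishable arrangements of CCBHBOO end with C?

180

Fix C in the last position and arrange the remaining 6 letters.
Those 6 letters have B appearing twice and O appearing twice, giving (6)!/(2!·2!) = 180.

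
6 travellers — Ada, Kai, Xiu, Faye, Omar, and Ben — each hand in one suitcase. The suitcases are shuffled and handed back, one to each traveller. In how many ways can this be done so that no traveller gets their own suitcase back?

Let Aᵢ be the assignments in which traveller i gets their own suitcase. We want the size of the complement of A₁∪…∪A_6.
By inclusion–exclusion this is Σ_{j=0}^{6} (−1)^j C(6,j)·(6−j)!.
Computing: 720 − 720 + 360 − 120 + 30 − 6 + 1 = 265.

265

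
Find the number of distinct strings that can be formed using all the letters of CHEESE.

120

The 6 letters of CHEESE have repeats: E appearing 3 times.
The number of distinct arrangements is 6!/(3!) = 720/6 = 120.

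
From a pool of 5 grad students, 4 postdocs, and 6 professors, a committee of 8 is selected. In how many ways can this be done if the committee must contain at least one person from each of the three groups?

With no constraint there are C(15,8) = 6435 possible selections.
Subtract selections that omit an entire group: no grad students → C(10,8) = 45; no postdocs → C(11,8) = 165; no professors → C(9,8) = 9.
Add back selections omitting two groups (i.e. drawn from a single group): C(5,8) + C(4,8) + C(6,8) = 0.
By inclusion–exclusion: 6435 − 219 + 0 = 6216.

6216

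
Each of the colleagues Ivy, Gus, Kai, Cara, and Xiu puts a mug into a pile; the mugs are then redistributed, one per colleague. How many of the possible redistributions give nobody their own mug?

44

Count assignments avoiding every fixed point. For any j of the 5 colleagues fixed to their own mug, the other 5−j can be arranged in (5−j)! ways.
By inclusion–exclusion this is Σ_{j=0}^{5} (−1)^j C(5,j)·(5−j)!.
Computing: 120 − 120 + 60 − 20 + 5 − 1 = 44.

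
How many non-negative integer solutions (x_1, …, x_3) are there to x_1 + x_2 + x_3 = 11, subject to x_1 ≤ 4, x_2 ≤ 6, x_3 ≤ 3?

6

By stars and bars, unrestricted non-negative solutions to x_1+…+x_3 = 11 number C(11+2,2) = 78.
Subtract solutions that violate a single cap (substitute x_i' = x_i − (cap_i+1)): x_1 ≥ 5 gives C(8,2) = 28; x_2 ≥ 7 gives C(6,2) = 15; x_3 ≥ 4 gives C(9,2) = 36. Together 79.
Add back pairs where two caps are both exceeded: 0 + 6 + 1 = 7.
By inclusion–exclusion the count is 78 − 79 + 7 = 6.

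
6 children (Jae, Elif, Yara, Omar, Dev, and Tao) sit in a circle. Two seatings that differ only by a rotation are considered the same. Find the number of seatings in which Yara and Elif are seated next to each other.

48

Treat {Yara, Elif} as one unit (2 internal orders) and seat the resulting 5 units around the table: (4)! circular arrangements.
So 2 × (4)! = 2 × 24 = 48.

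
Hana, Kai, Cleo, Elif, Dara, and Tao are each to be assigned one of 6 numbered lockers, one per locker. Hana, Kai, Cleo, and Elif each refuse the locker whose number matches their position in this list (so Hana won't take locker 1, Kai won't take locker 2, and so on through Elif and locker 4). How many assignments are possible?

Let Aᵢ (for 1 ≤ i ≤ 4) be the placements that put person i in their forbidden locker. Any j of these fix j positions, leaving (6−j)! ways to fill the rest, and there are C(4,j) ways to pick which j.
By inclusion–exclusion, the number of valid placements is Σ_{j=0}^{4} (−1)^j C(4,j)·(6−j)!.
Computing: 720 − 480 + 144 − 24 + 2 = 362.

362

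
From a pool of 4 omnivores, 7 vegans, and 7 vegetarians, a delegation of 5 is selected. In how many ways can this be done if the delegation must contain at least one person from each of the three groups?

Total 5-person selections from all 18: C(18,5) = 8568.
Subtract selections that omit an entire group: no omnivores → C(14,5) = 2002; no vegans → C(11,5) = 462; no vegetarians → C(11,5) = 462.
Add back selections omitting two groups (i.e. drawn from a single group): C(4,5) + C(7,5) + C(7,5) = 42.
By inclusion–exclusion: 8568 − 2926 + 42 = 5684.

5684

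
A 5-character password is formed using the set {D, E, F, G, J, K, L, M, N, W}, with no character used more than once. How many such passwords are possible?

30240

This is a permutation of 5 out of 10: P(10,5) = 10!/5!.
10 × 9 × 8 × 7 × 6 = 30240.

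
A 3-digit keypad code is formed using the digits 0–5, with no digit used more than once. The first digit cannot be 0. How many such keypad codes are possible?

The first digit has 6−1 = 5 choices (anything except 0).
The remaining 2 digits are filled from the other 5 symbols without repetition: 5 × 4 = 20.
Total: 5 × 20 = 100.

100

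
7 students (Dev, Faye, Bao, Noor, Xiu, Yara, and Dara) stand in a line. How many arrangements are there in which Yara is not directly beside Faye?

3600

There are 7! = 5040 arrangements in all. If Yara and Faye are adjacent, merging them into one block gives 2·(6)! = 1440 arrangements.
So 5040 − 1440 = 3600 arrangements keep them apart.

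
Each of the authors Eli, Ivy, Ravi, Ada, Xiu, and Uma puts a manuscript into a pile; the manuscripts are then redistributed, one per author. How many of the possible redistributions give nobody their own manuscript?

265

This is the derangement count D_6: permutations of 6 items with no fixed point.
By inclusion–exclusion this is Σ_{j=0}^{6} (−1)^j C(6,j)·(6−j)!.
Computing: 720 − 720 + 360 − 120 + 30 − 6 + 1 = 265.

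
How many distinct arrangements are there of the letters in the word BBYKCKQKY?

The 9 letters of BBYKCKQKY have repeats: B appearing twice, K appearing 3 times, and Y appearing twice.
The number of distinct arrangements is 9!/(3!·2!·2!) = 362880/24 = 15120.

15120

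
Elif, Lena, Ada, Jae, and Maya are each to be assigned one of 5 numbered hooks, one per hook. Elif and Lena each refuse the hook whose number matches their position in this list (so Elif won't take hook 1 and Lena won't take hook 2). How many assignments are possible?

Let Aᵢ (for i ∈ {1, 2}) be the placements that put person i in their forbidden hook. Any j of these fix j positions, leaving (5−j)! ways to fill the rest, and there are C(2,j) ways to pick which j.
By inclusion–exclusion, the number of valid placements is Σ_{j=0}^{2} (−1)^j C(2,j)·(5−j)!.
Computing: 120 − 48 + 6 = 78.

78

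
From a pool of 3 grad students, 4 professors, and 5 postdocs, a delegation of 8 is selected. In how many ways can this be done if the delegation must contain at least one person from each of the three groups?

Unrestricted: C(12,8) = 495 ways to pick any 8 of the 12.
Subtract selections that omit an entire group: no grad students → C(9,8) = 9; no professors → C(8,8) = 1; no postdocs → C(7,8) = 0.
Add back selections omitting two groups (i.e. drawn from a single group): C(3,8) + C(4,8) + C(5,8) = 0.
By inclusion–exclusion: 495 − 10 + 0 = 485.

485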